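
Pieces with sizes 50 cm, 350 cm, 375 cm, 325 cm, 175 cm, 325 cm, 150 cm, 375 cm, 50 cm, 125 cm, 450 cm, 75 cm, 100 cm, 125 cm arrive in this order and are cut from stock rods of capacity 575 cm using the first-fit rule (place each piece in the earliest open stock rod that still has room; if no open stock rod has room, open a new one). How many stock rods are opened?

  50 → stock rod 1 (new)  [load 50/575]
  350 → stock rod 1  [load 400/575]
  375 → stock rod 2 (new)  [load 375/575]
  325 → stock rod 3 (new)  [load 325/575]
  175 → stock rod 1  [load 575/575]
  325 → stock rod 4 (new)  [load 325/575]
  150 → stock rod 2  [load 525/575]
  375 → stock rod 5 (new)  [load 375/575]
  50 → stock rod 2  [load 575/575]
  125 → stock rod 3  [load 450/575]
  450 → stock rod 6 (new)  [load 450/575]
  75 → stock rod 3  [load 525/575]
  100 → stock rod 4  [load 425/575]
  125 → stock rod 4  [load 550/575]
6 stock rods opened.

6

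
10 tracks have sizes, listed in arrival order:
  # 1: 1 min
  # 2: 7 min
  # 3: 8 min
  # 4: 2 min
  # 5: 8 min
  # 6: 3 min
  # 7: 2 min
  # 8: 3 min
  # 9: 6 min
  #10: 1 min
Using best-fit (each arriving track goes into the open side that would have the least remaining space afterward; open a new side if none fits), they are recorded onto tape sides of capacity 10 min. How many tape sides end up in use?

5

  1 → side 1 (new)  [load 1/10]
  7 → side 1  [load 8/10]
  8 → side 2 (new)  [load 8/10]
  2 → side 1  [load 10/10]
  8 → side 3 (new)  [load 8/10]
  3 → side 4 (new)  [load 3/10]
  2 → side 2  [load 10/10]
  3 → side 4  [load 6/10]
  6 → side 5 (new)  [load 6/10]
  1 → side 3  [load 9/10]
5 tape sides opened.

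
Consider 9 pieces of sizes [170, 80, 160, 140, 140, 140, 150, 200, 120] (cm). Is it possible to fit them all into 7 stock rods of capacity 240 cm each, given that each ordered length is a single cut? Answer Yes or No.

No

Total = 1300 cm; ⌈1300/240⌉ = 6.
7 pieces each exceed half the capacity and cannot share a stock rod, forcing at least 7 stock rods.
The bound of 7 does not rule out 7, but exhaustive search shows no assignment into 7 stock rods of capacity 240 cm exists — the minimum is 8.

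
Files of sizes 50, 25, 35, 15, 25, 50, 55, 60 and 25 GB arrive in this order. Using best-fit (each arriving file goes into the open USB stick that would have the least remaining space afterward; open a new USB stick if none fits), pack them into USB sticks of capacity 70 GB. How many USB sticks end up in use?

  50 → USB stick 1 (new)  [load 50/70]
  25 → USB stick 2 (new)  [load 25/70]
  35 → USB stick 2  [load 60/70]
  15 → USB stick 1  [load 65/70]
  25 → USB stick 3 (new)  [load 25/70]
  50 → USB stick 4 (new)  [load 50/70]
  55 → USB stick 5 (new)  [load 55/70]
  60 → USB stick 6 (new)  [load 60/70]
  25 → USB stick 3  [load 50/70]
6 USB sticks opened.

6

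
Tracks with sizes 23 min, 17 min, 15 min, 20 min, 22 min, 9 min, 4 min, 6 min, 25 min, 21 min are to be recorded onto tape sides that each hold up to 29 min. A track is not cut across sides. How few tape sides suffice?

Total = 25 + 23 + 22 + 21 + 20 + 17 + 15 + 9 + 6 + 4 = 162 min.
Lower bound: ⌈162/29⌉ = 6 tape sides.
Also, 7 tracks each exceed 29/2 min, and no two of those can share a side, so at least 7 tape sides are needed.
A packing using 7 tape sides:
  side 1: 25 + 4 = 29
  side 2: 23 + 6 = 29
  side 3: 22 = 22
  side 4: 21 = 21
  side 5: 20 + 9 = 29
  side 6: 17 = 17
  side 7: 15 = 15
This matches the lower bound, so 7 is optimal.

7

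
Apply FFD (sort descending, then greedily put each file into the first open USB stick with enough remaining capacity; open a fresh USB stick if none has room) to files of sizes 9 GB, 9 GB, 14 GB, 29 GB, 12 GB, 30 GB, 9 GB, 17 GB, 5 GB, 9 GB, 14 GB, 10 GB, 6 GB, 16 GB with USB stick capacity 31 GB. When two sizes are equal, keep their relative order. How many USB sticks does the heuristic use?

Sorted descending: 30, 29, 17, 16, 14, 14, 12, 10, 9, 9, 9, 9, 6, 5.
  30 → USB stick 1 (new)  [load 30/31]
  29 → USB stick 2 (new)  [load 29/31]
  17 → USB stick 3 (new)  [load 17/31]
  16 → USB stick 4 (new)  [load 16/31]
  14 → USB stick 3  [load 31/31]
  14 → USB stick 4  [load 30/31]
  12 → USB stick 5 (new)  [load 12/31]
  10 → USB stick 5  [load 22/31]
  9 → USB stick 5  [load 31/31]
  9 → USB stick 6 (new)  [load 9/31]
  9 → USB stick 6  [load 18/31]
  9 → USB stick 6  [load 27/31]
  6 → USB stick 7 (new)  [load 6/31]
  5 → USB stick 7  [load 11/31]
7 USB sticks opened.

7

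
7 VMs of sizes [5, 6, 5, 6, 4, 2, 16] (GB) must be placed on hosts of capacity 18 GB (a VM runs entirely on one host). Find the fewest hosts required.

Total = 16 + 6 + 6 + 5 + 5 + 4 + 2 = 44 GB.
Lower bound: ⌈44/18⌉ = 3 hosts.
A packing using 3 hosts:
  host 1: 16 + 2 = 18
  host 2: 6 + 6 + 5 = 17
  host 3: 5 + 4 = 9
This matches the lower bound, so 3 is optimal.

3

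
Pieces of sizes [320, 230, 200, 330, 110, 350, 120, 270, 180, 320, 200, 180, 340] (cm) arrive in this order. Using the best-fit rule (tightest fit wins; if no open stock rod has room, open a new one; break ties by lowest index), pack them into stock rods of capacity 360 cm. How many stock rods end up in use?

  320 → stock rod 1 (new)  [load 320/360]
  230 → stock rod 2 (new)  [load 230/360]
  200 → stock rod 3 (new)  [load 200/360]
  330 → stock rod 4 (new)  [load 330/360]
  110 → stock rod 2  [load 340/360]
  350 → stock rod 5 (new)  [load 350/360]
  120 → stock rod 3  [load 320/360]
  270 → stock rod 6 (new)  [load 270/360]
  180 → stock rod 7 (new)  [load 180/360]
  320 → stock rod 8 (new)  [load 320/360]
  200 → stock rod 9 (new)  [load 200/360]
  180 → stock rod 7  [load 360/360]
  340 → stock rod 10 (new)  [load 340/360]
10 stock rods opened.

10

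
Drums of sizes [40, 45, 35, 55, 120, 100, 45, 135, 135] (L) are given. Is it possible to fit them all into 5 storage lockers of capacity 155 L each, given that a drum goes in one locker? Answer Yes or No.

Yes

A valid assignment using 5 storage lockers:
  locker 1: 135 = 135
  locker 2: 135 = 135
  locker 3: 120 + 35 = 155
  locker 4: 100 + 55 = 155
  locker 5: 45 + 45 + 40 = 130
Every load is within 155 L, so 5 storage lockers suffice.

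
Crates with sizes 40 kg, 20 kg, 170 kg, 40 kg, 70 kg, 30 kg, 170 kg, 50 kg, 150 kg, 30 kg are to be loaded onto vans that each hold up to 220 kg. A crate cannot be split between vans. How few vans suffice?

Total = 170 + 170 + 150 + 70 + 50 + 40 + 40 + 30 + 30 + 20 = 770 kg.
Lower bound: ⌈770/220⌉ = 4 vans.
A packing using 4 vans:
  van 1: 170 + 50 = 220
  van 2: 170 + 40 = 210
  van 3: 150 + 70 = 220
  van 4: 40 + 30 + 30 + 20 = 120
This matches the lower bound, so 4 is optimal.

4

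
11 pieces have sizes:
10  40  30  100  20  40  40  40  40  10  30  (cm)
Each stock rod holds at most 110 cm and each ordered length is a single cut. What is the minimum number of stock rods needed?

Total = 100 + 40 + 40 + 40 + 40 + 40 + 30 + 30 + 20 + 10 + 10 = 400 cm.
Lower bound: ⌈400/110⌉ = 4 stock rods.
A packing using 4 stock rods:
  stock rod 1: 100 + 10 = 110
  stock rod 2: 40 + 40 + 30 = 110
  stock rod 3: 40 + 40 + 30 = 110
  stock rod 4: 40 + 20 + 10 = 70
This matches the lower bound, so 4 is optimal.

4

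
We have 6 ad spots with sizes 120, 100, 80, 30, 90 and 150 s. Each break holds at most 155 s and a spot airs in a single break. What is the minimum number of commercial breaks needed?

5

Total = 150 + 120 + 100 + 90 + 80 + 30 = 570 s.
Lower bound: ⌈570/155⌉ = 4 commercial breaks.
Also, 5 ad spots each exceed 155/2 s, and no two of those can share a break, so at least 5 commercial breaks are needed.
A packing using 5 commercial breaks:
  break 1: 150 = 150
  break 2: 120 + 30 = 150
  break 3: 100 = 100
  break 4: 90 = 90
  break 5: 80 = 80
This matches the lower bound, so 5 is optimal.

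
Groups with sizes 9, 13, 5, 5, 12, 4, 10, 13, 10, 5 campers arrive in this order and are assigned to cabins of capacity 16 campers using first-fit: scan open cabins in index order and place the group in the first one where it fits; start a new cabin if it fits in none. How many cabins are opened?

7

  9 → cabin 1 (new)  [load 9/16]
  13 → cabin 2 (new)  [load 13/16]
  5 → cabin 1  [load 14/16]
  5 → cabin 3 (new)  [load 5/16]
  12 → cabin 4 (new)  [load 12/16]
  4 → cabin 3  [load 9/16]
  10 → cabin 5 (new)  [load 10/16]
  13 → cabin 6 (new)  [load 13/16]
  10 → cabin 7 (new)  [load 10/16]
  5 → cabin 3  [load 14/16]
7 cabins opened.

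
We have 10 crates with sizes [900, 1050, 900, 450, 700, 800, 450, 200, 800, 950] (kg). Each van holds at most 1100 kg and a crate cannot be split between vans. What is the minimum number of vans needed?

Total = 1050 + 950 + 900 + 900 + 800 + 800 + 700 + 450 + 450 + 200 = 7200 kg.
Lower bound: ⌈7200/1100⌉ = 7 vans.
A packing using 8 vans:
  van 1: 1050 = 1050
  van 2: 950 = 950
  van 3: 900 + 200 = 1100
  van 4: 900 = 900
  van 5: 800 = 800
  van 6: 800 = 800
  van 7: 700 = 700
  van 8: 450 + 450 = 900
No arrangement into 7 vans stays within capacity, so 8 is optimal.

8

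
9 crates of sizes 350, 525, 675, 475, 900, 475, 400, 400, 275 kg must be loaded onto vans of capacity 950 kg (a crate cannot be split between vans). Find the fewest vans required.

Total = 900 + 675 + 525 + 475 + 475 + 400 + 400 + 350 + 275 = 4475 kg.
Lower bound: ⌈4475/950⌉ = 5 vans.
A packing using 5 vans:
  van 1: 900 = 900
  van 2: 675 + 275 = 950
  van 3: 525 + 400 = 925
  van 4: 475 + 475 = 950
  van 5: 400 + 350 = 750
This matches the lower bound, so 5 is optimal.

5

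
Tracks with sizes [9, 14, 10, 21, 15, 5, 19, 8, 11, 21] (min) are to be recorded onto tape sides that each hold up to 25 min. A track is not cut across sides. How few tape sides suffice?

6

Total = 21 + 21 + 19 + 15 + 14 + 11 + 10 + 9 + 8 + 5 = 133 min.
Lower bound: ⌈133/25⌉ = 6 tape sides.
A packing using 6 tape sides:
  side 1: 21 = 21
  side 2: 21 = 21
  side 3: 19 + 5 = 24
  side 4: 15 + 10 = 25
  side 5: 14 + 11 = 25
  side 6: 9 + 8 = 17
This matches the lower bound, so 6 is optimal.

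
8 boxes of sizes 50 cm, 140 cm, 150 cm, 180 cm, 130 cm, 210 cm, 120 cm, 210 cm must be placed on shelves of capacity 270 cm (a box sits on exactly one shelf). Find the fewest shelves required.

5

Total = 210 + 210 + 180 + 150 + 140 + 130 + 120 + 50 = 1190 cm.
Lower bound: ⌈1190/270⌉ = 5 shelves.
A packing using 5 shelves:
  shelf 1: 210 + 50 = 260
  shelf 2: 210 = 210
  shelf 3: 180 = 180
  shelf 4: 150 + 120 = 270
  shelf 5: 140 + 130 = 270
This matches the lower bound, so 5 is optimal.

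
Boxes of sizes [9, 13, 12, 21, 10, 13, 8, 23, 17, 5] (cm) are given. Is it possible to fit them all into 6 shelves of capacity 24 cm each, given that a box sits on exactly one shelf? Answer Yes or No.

Yes

A valid assignment using 6 shelves:
  shelf 1: 23 = 23
  shelf 2: 21 = 21
  shelf 3: 17 + 5 = 22
  shelf 4: 13 + 10 = 23
  shelf 5: 13 + 9 = 22
  shelf 6: 12 + 8 = 20
Every load is within 24 cm, so 6 shelves suffice.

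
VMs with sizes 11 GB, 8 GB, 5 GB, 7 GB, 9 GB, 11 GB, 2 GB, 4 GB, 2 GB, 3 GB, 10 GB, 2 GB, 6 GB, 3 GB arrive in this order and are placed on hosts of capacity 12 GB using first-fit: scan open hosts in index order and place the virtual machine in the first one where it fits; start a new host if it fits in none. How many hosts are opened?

  11 → host 1 (new)  [load 11/12]
  8 → host 2 (new)  [load 8/12]
  5 → host 3 (new)  [load 5/12]
  7 → host 3  [load 12/12]
  9 → host 4 (new)  [load 9/12]
  11 → host 5 (new)  [load 11/12]
  2 → host 2  [load 10/12]
  4 → host 6 (new)  [load 4/12]
  2 → host 2  [load 12/12]
  3 → host 4  [load 12/12]
  10 → host 7 (new)  [load 10/12]
  2 → host 6  [load 6/12]
  6 → host 6  [load 12/12]
  3 → host 8 (new)  [load 3/12]
8 hosts opened.

8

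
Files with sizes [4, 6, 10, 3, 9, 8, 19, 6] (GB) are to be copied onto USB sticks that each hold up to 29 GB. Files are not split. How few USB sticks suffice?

3

Total = 19 + 10 + 9 + 8 + 6 + 6 + 4 + 3 = 65 GB.
Lower bound: ⌈65/29⌉ = 3 USB sticks.
A packing using 3 USB sticks:
  USB stick 1: 19 + 10 = 29
  USB stick 2: 9 + 8 + 6 + 6 = 29
  USB stick 3: 4 + 3 = 7
This matches the lower bound, so 3 is optimal.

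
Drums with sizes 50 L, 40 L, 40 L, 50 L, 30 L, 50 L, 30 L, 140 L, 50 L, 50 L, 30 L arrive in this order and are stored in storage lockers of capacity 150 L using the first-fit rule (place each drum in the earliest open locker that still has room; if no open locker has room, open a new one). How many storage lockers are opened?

  50 → locker 1 (new)  [load 50/150]
  40 → locker 1  [load 90/150]
  40 → locker 1  [load 130/150]
  50 → locker 2 (new)  [load 50/150]
  30 → locker 2  [load 80/150]
  50 → locker 2  [load 130/150]
  30 → locker 3 (new)  [load 30/150]
  140 → locker 4 (new)  [load 140/150]
  50 → locker 3  [load 80/150]
  50 → locker 3  [load 130/150]
  30 → locker 5 (new)  [load 30/150]
5 storage lockers opened.

5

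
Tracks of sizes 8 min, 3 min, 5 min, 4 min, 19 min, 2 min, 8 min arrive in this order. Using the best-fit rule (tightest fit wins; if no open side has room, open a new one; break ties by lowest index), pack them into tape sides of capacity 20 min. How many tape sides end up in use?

3

  8 → side 1 (new)  [load 8/20]
  3 → side 1  [load 11/20]
  5 → side 1  [load 16/20]
  4 → side 1  [load 20/20]
  19 → side 2 (new)  [load 19/20]
  2 → side 3 (new)  [load 2/20]
  8 → side 3  [load 10/20]
3 tape sides opened.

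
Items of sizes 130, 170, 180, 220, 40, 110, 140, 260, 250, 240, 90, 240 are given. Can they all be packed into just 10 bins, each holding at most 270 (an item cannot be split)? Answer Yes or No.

Yes

A valid assignment using 9 bins:
  bin 1: 260 = 260
  bin 2: 250 = 250
  bin 3: 240 = 240
  bin 4: 240 = 240
  bin 5: 220 + 40 = 260
  bin 6: 180 + 90 = 270
  bin 7: 170 = 170
  bin 8: 140 + 130 = 270
  bin 9: 110 = 110
That uses only 9 ≤ 10, so 10 bins are enough.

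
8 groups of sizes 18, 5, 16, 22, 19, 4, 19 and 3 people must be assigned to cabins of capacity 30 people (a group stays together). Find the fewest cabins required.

5

Total = 22 + 19 + 19 + 18 + 16 + 5 + 4 + 3 = 106 people.
Lower bound: ⌈106/30⌉ = 4 cabins.
Also, 5 groups each exceed 15 people, and no two of those can share a cabin, so at least 5 cabins are needed.
A packing using 5 cabins:
  cabin 1: 22 + 5 + 3 = 30
  cabin 2: 19 + 4 = 23
  cabin 3: 19 = 19
  cabin 4: 18 = 18
  cabin 5: 16 = 16
This matches the lower bound, so 5 is optimal.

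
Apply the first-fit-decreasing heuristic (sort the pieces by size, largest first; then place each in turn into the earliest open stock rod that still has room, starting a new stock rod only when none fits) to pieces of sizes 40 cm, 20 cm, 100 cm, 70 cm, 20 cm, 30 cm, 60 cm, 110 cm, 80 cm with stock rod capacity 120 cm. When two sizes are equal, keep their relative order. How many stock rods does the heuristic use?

Sorted descending: 110, 100, 80, 70, 60, 40, 30, 20, 20.
  110 → stock rod 1 (new)  [load 110/120]
  100 → stock rod 2 (new)  [load 100/120]
  80 → stock rod 3 (new)  [load 80/120]
  70 → stock rod 4 (new)  [load 70/120]
  60 → stock rod 5 (new)  [load 60/120]
  40 → stock rod 3  [load 120/120]
  30 → stock rod 4  [load 100/120]
  20 → stock rod 2  [load 120/120]
  20 → stock rod 4  [load 120/120]
5 stock rods opened.

5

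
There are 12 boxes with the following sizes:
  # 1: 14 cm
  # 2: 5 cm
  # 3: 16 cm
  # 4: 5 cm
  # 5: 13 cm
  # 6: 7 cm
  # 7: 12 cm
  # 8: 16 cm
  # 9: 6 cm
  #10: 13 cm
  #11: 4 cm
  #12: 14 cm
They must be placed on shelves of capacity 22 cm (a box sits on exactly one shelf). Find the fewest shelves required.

Total = 16 + 16 + 14 + 14 + 13 + 13 + 12 + 7 + 6 + 5 + 5 + 4 = 125 cm.
Lower bound: ⌈125/22⌉ = 6 shelves.
Also, 7 boxes each exceed 11 cm, and no two of those can share a shelf, so at least 7 shelves are needed.
A packing using 7 shelves:
  shelf 1: 16 + 6 = 22
  shelf 2: 16 + 5 = 21
  shelf 3: 14 + 7 = 21
  shelf 4: 14 + 5 = 19
  shelf 5: 13 + 4 = 17
  shelf 6: 13 = 13
  shelf 7: 12 = 12
This matches the lower bound, so 7 is optimal.

7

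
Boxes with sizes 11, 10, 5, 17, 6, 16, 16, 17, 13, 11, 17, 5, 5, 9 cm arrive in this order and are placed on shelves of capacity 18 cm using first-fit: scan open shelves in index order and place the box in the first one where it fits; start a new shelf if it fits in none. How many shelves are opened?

10

  11 → shelf 1 (new)  [load 11/18]
  10 → shelf 2 (new)  [load 10/18]
  5 → shelf 1  [load 16/18]
  17 → shelf 3 (new)  [load 17/18]
  6 → shelf 2  [load 16/18]
  16 → shelf 4 (new)  [load 16/18]
  16 → shelf 5 (new)  [load 16/18]
  17 → shelf 6 (new)  [load 17/18]
  13 → shelf 7 (new)  [load 13/18]
  11 → shelf 8 (new)  [load 11/18]
  17 → shelf 9 (new)  [load 17/18]
  5 → shelf 7  [load 18/18]
  5 → shelf 8  [load 16/18]
  9 → shelf 10 (new)  [load 9/18]
10 shelves opened.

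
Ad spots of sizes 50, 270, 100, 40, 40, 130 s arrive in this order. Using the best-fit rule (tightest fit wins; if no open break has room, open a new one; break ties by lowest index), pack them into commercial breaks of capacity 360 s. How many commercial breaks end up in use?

  50 → break 1 (new)  [load 50/360]
  270 → break 1  [load 320/360]
  100 → break 2 (new)  [load 100/360]
  40 → break 1  [load 360/360]
  40 → break 2  [load 140/360]
  130 → break 2  [load 270/360]
2 commercial breaks opened.

2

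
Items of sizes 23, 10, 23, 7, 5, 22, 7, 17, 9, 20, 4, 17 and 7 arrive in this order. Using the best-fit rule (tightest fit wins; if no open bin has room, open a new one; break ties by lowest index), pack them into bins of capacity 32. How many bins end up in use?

6

  23 → bin 1 (new)  [load 23/32]
  10 → bin 2 (new)  [load 10/32]
  23 → bin 3 (new)  [load 23/32]
  7 → bin 1  [load 30/32]
  5 → bin 3  [load 28/32]
  22 → bin 2  [load 32/32]
  7 → bin 4 (new)  [load 7/32]
  17 → bin 4  [load 24/32]
  9 → bin 5 (new)  [load 9/32]
  20 → bin 5  [load 29/32]
  4 → bin 3  [load 32/32]
  17 → bin 6 (new)  [load 17/32]
  7 → bin 4  [load 31/32]
6 bins opened.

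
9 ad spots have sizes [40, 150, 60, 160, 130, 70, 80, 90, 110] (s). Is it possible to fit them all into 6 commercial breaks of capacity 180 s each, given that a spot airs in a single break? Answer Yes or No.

A valid assignment using 6 commercial breaks:
  break 1: 160 = 160
  break 2: 150 = 150
  break 3: 130 + 40 = 170
  break 4: 110 + 70 = 180
  break 5: 90 + 80 = 170
  break 6: 60 = 60
Every load is within 180 s, so 6 commercial breaks suffice.

Yes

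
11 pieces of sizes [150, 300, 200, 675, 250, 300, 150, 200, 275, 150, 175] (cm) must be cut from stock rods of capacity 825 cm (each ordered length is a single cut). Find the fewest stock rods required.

Total = 675 + 300 + 300 + 275 + 250 + 200 + 200 + 175 + 150 + 150 + 150 = 2825 cm.
Lower bound: ⌈2825/825⌉ = 4 stock rods.
A packing using 4 stock rods:
  stock rod 1: 675 + 150 = 825
  stock rod 2: 300 + 300 + 200 = 800
  stock rod 3: 275 + 250 + 200 = 725
  stock rod 4: 175 + 150 + 150 = 475
This matches the lower bound, so 4 is optimal.

4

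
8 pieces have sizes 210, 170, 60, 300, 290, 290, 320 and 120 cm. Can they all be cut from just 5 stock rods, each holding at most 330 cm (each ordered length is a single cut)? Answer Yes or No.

Total = 1760 cm; ⌈1760/330⌉ = 6.
At least 6 stock rods are required, but only 5 are allowed.

No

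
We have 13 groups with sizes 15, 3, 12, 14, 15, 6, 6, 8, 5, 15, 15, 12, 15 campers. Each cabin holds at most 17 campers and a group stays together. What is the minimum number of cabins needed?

10

Total = 15 + 15 + 15 + 15 + 15 + 14 + 12 + 12 + 8 + 6 + 6 + 5 + 3 = 141 campers.
Lower bound: ⌈141/17⌉ = 9 cabins.
A packing using 10 cabins:
  cabin 1: 15 = 15
  cabin 2: 15 = 15
  cabin 3: 15 = 15
  cabin 4: 15 = 15
  cabin 5: 15 = 15
  cabin 6: 14 + 3 = 17
  cabin 7: 12 + 5 = 17
  cabin 8: 12 = 12
  cabin 9: 8 + 6 = 14
  cabin 10: 6 = 6
No arrangement into 9 cabins stays within capacity, so 10 is optimal.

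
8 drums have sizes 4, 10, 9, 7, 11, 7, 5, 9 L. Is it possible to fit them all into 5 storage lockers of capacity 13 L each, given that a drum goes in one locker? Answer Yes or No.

Total = 62 L; ⌈62/13⌉ = 5.
6 drums each exceed half the capacity and cannot share a locker, forcing at least 6 storage lockers.
At least 6 storage lockers are required, but only 5 are allowed.

No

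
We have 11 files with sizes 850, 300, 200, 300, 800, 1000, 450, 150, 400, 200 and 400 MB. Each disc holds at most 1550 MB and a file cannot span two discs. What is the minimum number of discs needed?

Total = 1000 + 850 + 800 + 450 + 400 + 400 + 300 + 300 + 200 + 200 + 150 = 5050 MB.
Lower bound: ⌈5050/1550⌉ = 4 discs.
A packing using 4 discs:
  disc 1: 1000 + 450 = 1450
  disc 2: 850 + 400 + 300 = 1550
  disc 3: 800 + 400 + 300 = 1500
  disc 4: 200 + 200 + 150 = 550
This matches the lower bound, so 4 is optimal.

4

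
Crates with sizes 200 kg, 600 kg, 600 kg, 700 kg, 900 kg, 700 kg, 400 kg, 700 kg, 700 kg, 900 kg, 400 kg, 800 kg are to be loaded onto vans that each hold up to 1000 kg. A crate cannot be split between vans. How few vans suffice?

Total = 900 + 900 + 800 + 700 + 700 + 700 + 700 + 600 + 600 + 400 + 400 + 200 = 7600 kg.
Lower bound: ⌈7600/1000⌉ = 8 vans.
Also, 9 crates each exceed 500 kg, and no two of those can share a van, so at least 9 vans are needed.
A packing using 9 vans:
  van 1: 900 = 900
  van 2: 900 = 900
  van 3: 800 + 200 = 1000
  van 4: 700 = 700
  van 5: 700 = 700
  van 6: 700 = 700
  van 7: 700 = 700
  van 8: 600 + 400 = 1000
  van 9: 600 + 400 = 1000
This matches the lower bound, so 9 is optimal.

9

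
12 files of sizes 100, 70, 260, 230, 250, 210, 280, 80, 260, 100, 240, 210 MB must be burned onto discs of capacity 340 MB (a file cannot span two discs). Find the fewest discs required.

Total = 280 + 260 + 260 + 250 + 240 + 230 + 210 + 210 + 100 + 100 + 80 + 70 = 2290 MB.
Lower bound: ⌈2290/340⌉ = 7 discs.
Also, 8 files each exceed 170 MB, and no two of those can share a disc, so at least 8 discs are needed.
A packing using 8 discs:
  disc 1: 280 = 280
  disc 2: 260 + 80 = 340
  disc 3: 260 + 70 = 330
  disc 4: 250 = 250
  disc 5: 240 + 100 = 340
  disc 6: 230 + 100 = 330
  disc 7: 210 = 210
  disc 8: 210 = 210
This matches the lower bound, so 8 is optimal.

8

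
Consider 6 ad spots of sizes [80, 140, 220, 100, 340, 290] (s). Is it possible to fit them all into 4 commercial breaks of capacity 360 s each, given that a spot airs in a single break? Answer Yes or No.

Yes

A valid assignment using 4 commercial breaks:
  break 1: 340 = 340
  break 2: 290 = 290
  break 3: 220 + 140 = 360
  break 4: 100 + 80 = 180
Every load is within 360 s, so 4 commercial breaks suffice.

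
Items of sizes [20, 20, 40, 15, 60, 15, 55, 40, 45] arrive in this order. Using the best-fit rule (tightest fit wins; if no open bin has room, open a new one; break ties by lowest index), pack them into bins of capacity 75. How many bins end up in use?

  20 → bin 1 (new)  [load 20/75]
  20 → bin 1  [load 40/75]
  40 → bin 2 (new)  [load 40/75]
  15 → bin 1  [load 55/75]
  60 → bin 3 (new)  [load 60/75]
  15 → bin 3  [load 75/75]
  55 → bin 4 (new)  [load 55/75]
  40 → bin 5 (new)  [load 40/75]
  45 → bin 6 (new)  [load 45/75]
6 bins opened.

6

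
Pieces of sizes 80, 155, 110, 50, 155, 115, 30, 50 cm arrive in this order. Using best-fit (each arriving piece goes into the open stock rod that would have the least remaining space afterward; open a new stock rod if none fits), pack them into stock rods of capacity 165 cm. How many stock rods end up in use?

5

  80 → stock rod 1 (new)  [load 80/165]
  155 → stock rod 2 (new)  [load 155/165]
  110 → stock rod 3 (new)  [load 110/165]
  50 → stock rod 3  [load 160/165]
  155 → stock rod 4 (new)  [load 155/165]
  115 → stock rod 5 (new)  [load 115/165]
  30 → stock rod 5  [load 145/165]
  50 → stock rod 1  [load 130/165]
5 stock rods opened.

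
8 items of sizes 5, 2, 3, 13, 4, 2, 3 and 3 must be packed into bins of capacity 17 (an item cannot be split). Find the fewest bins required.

3

Total = 13 + 5 + 4 + 3 + 3 + 3 + 2 + 2 = 35.
Lower bound: ⌈35/17⌉ = 3 bins.
A packing using 3 bins:
  bin 1: 13 + 4 = 17
  bin 2: 5 + 3 + 3 + 3 + 2 = 16
  bin 3: 2 = 2
This matches the lower bound, so 3 is optimal.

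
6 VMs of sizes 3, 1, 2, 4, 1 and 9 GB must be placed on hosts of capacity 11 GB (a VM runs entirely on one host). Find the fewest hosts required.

Total = 9 + 4 + 3 + 2 + 1 + 1 = 20 GB.
Lower bound: ⌈20/11⌉ = 2 hosts.
A packing using 2 hosts:
  host 1: 9 + 2 = 11
  host 2: 4 + 3 + 1 + 1 = 9
This matches the lower bound, so 2 is optimal.

2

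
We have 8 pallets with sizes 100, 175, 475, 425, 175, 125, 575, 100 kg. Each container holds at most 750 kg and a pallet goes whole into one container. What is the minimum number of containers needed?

Total = 575 + 475 + 425 + 175 + 175 + 125 + 100 + 100 = 2150 kg.
Lower bound: ⌈2150/750⌉ = 3 containers.
A packing using 3 containers:
  container 1: 575 + 175 = 750
  container 2: 475 + 175 + 100 = 750
  container 3: 425 + 125 + 100 = 650
This matches the lower bound, so 3 is optimal.

3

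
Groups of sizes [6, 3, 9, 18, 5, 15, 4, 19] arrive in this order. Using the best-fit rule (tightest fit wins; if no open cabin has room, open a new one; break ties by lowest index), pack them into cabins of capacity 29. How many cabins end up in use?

4

  6 → cabin 1 (new)  [load 6/29]
  3 → cabin 1  [load 9/29]
  9 → cabin 1  [load 18/29]
  18 → cabin 2 (new)  [load 18/29]
  5 → cabin 1  [load 23/29]
  15 → cabin 3 (new)  [load 15/29]
  4 → cabin 1  [load 27/29]
  19 → cabin 4 (new)  [load 19/29]
4 cabins opened.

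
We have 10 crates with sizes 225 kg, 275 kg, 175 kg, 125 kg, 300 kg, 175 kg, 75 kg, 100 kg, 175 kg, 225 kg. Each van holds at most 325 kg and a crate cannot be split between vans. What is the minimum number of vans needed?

7

Total = 300 + 275 + 225 + 225 + 175 + 175 + 175 + 125 + 100 + 75 = 1850 kg.
Lower bound: ⌈1850/325⌉ = 6 vans.
Also, 7 crates each exceed 325/2 kg, and no two of those can share a van, so at least 7 vans are needed.
A packing using 7 vans:
  van 1: 300 = 300
  van 2: 275 = 275
  van 3: 225 + 100 = 325
  van 4: 225 + 75 = 300
  van 5: 175 + 125 = 300
  van 6: 175 = 175
  van 7: 175 = 175
This matches the lower bound, so 7 is optimal.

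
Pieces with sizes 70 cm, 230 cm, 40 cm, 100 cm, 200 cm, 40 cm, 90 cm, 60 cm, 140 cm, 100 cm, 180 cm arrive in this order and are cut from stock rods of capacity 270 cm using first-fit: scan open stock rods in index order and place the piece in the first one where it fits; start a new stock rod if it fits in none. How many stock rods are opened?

  70 → stock rod 1 (new)  [load 70/270]
  230 → stock rod 2 (new)  [load 230/270]
  40 → stock rod 1  [load 110/270]
  100 → stock rod 1  [load 210/270]
  200 → stock rod 3 (new)  [load 200/270]
  40 → stock rod 1  [load 250/270]
  90 → stock rod 4 (new)  [load 90/270]
  60 → stock rod 3  [load 260/270]
  140 → stock rod 4  [load 230/270]
  100 → stock rod 5 (new)  [load 100/270]
  180 → stock rod 6 (new)  [load 180/270]
6 stock rods opened.

6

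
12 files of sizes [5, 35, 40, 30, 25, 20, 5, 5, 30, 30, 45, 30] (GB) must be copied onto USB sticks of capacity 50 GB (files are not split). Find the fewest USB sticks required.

Total = 45 + 40 + 35 + 30 + 30 + 30 + 30 + 25 + 20 + 5 + 5 + 5 = 300 GB.
Lower bound: ⌈300/50⌉ = 6 USB sticks.
Also, 7 files each exceed 25 GB, and no two of those can share a USB stick, so at least 7 USB sticks are needed.
A packing using 8 USB sticks:
  USB stick 1: 45 + 5 = 50
  USB stick 2: 40 + 5 + 5 = 50
  USB stick 3: 35 = 35
  USB stick 4: 30 + 20 = 50
  USB stick 5: 30 = 30
  USB stick 6: 30 = 30
  USB stick 7: 30 = 30
  USB stick 8: 25 = 25
No arrangement into 7 USB sticks stays within capacity, so 8 is optimal.

8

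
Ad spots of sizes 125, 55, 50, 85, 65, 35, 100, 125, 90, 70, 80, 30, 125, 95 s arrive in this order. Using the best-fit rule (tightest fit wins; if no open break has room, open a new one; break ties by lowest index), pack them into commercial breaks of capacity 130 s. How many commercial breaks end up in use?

11

  125 → break 1 (new)  [load 125/130]
  55 → break 2 (new)  [load 55/130]
  50 → break 2  [load 105/130]
  85 → break 3 (new)  [load 85/130]
  65 → break 4 (new)  [load 65/130]
  35 → break 3  [load 120/130]
  100 → break 5 (new)  [load 100/130]
  125 → break 6 (new)  [load 125/130]
  90 → break 7 (new)  [load 90/130]
  70 → break 8 (new)  [load 70/130]
  80 → break 9 (new)  [load 80/130]
  30 → break 5  [load 130/130]
  125 → break 10 (new)  [load 125/130]
  95 → break 11 (new)  [load 95/130]
11 commercial breaks opened.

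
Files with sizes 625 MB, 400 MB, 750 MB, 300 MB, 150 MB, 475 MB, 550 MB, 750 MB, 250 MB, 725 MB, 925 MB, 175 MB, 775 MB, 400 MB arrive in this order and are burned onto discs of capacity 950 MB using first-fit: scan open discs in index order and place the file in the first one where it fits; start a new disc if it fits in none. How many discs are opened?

9

  625 → disc 1 (new)  [load 625/950]
  400 → disc 2 (new)  [load 400/950]
  750 → disc 3 (new)  [load 750/950]
  300 → disc 1  [load 925/950]
  150 → disc 2  [load 550/950]
  475 → disc 4 (new)  [load 475/950]
  550 → disc 5 (new)  [load 550/950]
  750 → disc 6 (new)  [load 750/950]
  250 → disc 2  [load 800/950]
  725 → disc 7 (new)  [load 725/950]
  925 → disc 8 (new)  [load 925/950]
  175 → disc 3  [load 925/950]
  775 → disc 9 (new)  [load 775/950]
  400 → disc 4  [load 875/950]
9 discs opened.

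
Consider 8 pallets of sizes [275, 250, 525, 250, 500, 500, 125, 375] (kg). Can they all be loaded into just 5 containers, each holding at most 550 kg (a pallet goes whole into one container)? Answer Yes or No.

Total = 2800 kg; ⌈2800/550⌉ = 6.
At least 6 containers are required, but only 5 are allowed.

No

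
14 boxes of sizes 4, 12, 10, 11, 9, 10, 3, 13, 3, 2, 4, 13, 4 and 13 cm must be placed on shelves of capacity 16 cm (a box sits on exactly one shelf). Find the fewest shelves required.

8

Total = 13 + 13 + 13 + 12 + 11 + 10 + 10 + 9 + 4 + 4 + 4 + 3 + 3 + 2 = 111 cm.
Lower bound: ⌈111/16⌉ = 7 shelves.
Also, 8 boxes each exceed 8 cm, and no two of those can share a shelf, so at least 8 shelves are needed.
A packing using 8 shelves:
  shelf 1: 13 + 3 = 16
  shelf 2: 13 + 3 = 16
  shelf 3: 13 + 2 = 15
  shelf 4: 12 + 4 = 16
  shelf 5: 11 + 4 = 15
  shelf 6: 10 + 4 = 14
  shelf 7: 10 = 10
  shelf 8: 9 = 9
This matches the lower bound, so 8 is optimal.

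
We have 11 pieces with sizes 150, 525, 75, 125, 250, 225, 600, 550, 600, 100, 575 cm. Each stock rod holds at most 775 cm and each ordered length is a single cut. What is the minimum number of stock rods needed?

Total = 600 + 600 + 575 + 550 + 525 + 250 + 225 + 150 + 125 + 100 + 75 = 3775 cm.
Lower bound: ⌈3775/775⌉ = 5 stock rods.
A packing using 5 stock rods:
  stock rod 1: 600 + 150 = 750
  stock rod 2: 600 + 125 = 725
  stock rod 3: 575 + 100 + 75 = 750
  stock rod 4: 550 + 225 = 775
  stock rod 5: 525 + 250 = 775
This matches the lower bound, so 5 is optimal.

5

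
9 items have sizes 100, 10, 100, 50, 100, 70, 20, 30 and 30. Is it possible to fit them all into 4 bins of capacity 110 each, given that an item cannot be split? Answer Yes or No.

No

Total = 510; ⌈510/110⌉ = 5.
At least 5 bins are required, but only 4 are allowed.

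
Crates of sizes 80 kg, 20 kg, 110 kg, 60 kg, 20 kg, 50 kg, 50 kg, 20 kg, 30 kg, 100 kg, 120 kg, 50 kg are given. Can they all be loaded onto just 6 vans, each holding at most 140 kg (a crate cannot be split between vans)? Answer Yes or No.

Yes

A valid assignment using 6 vans:
  van 1: 120 + 20 = 140
  van 2: 110 + 30 = 140
  van 3: 100 + 20 + 20 = 140
  van 4: 80 + 60 = 140
  van 5: 50 + 50 = 100
  van 6: 50 = 50
Every load is within 140 kg, so 6 vans suffice.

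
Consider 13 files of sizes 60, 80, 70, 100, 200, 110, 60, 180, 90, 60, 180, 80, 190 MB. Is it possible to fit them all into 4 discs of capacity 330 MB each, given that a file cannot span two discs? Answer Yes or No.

Total = 1460 MB; ⌈1460/330⌉ = 5.
At least 5 discs are required, but only 4 are allowed.

No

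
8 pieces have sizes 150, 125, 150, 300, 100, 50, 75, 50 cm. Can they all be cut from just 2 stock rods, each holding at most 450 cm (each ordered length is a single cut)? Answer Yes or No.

No

Total = 1000 cm; ⌈1000/450⌉ = 3.
At least 3 stock rods are required, but only 2 are allowed.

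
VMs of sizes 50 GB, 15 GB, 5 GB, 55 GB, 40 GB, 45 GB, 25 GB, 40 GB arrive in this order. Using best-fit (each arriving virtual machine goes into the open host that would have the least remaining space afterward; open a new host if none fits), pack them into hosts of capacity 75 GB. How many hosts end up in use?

5

  50 → host 1 (new)  [load 50/75]
  15 → host 1  [load 65/75]
  5 → host 1  [load 70/75]
  55 → host 2 (new)  [load 55/75]
  40 → host 3 (new)  [load 40/75]
  45 → host 4 (new)  [load 45/75]
  25 → host 4  [load 70/75]
  40 → host 5 (new)  [load 40/75]
5 hosts opened.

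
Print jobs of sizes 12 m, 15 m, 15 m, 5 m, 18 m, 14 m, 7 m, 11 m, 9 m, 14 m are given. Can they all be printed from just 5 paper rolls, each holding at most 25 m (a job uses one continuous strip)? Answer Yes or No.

Total = 120 m; ⌈120/25⌉ = 5.
The bound of 5 does not rule out 5, but exhaustive search shows no assignment into 5 paper rolls of capacity 25 m exists — the minimum is 6.

No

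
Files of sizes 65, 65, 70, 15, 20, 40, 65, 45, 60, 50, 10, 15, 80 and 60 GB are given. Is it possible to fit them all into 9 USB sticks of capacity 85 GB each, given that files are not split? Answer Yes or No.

A valid assignment using 9 USB sticks:
  USB stick 1: 80 = 80
  USB stick 2: 70 + 15 = 85
  USB stick 3: 65 + 20 = 85
  USB stick 4: 65 + 15 = 80
  USB stick 5: 65 + 10 = 75
  USB stick 6: 60 = 60
  USB stick 7: 60 = 60
  USB stick 8: 50 = 50
  USB stick 9: 45 + 40 = 85
Every load is within 85 GB, so 9 USB sticks suffice.

Yes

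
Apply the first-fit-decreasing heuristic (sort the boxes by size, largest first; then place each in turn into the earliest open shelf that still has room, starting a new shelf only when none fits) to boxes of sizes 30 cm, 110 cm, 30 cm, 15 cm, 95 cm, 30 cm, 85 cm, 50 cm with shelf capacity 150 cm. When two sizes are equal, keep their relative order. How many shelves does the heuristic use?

4

Sorted descending: 110, 95, 85, 50, 30, 30, 30, 15.
  110 → shelf 1 (new)  [load 110/150]
  95 → shelf 2 (new)  [load 95/150]
  85 → shelf 3 (new)  [load 85/150]
  50 → shelf 2  [load 145/150]
  30 → shelf 1  [load 140/150]
  30 → shelf 3  [load 115/150]
  30 → shelf 3  [load 145/150]
  15 → shelf 4 (new)  [load 15/150]
4 shelves opened.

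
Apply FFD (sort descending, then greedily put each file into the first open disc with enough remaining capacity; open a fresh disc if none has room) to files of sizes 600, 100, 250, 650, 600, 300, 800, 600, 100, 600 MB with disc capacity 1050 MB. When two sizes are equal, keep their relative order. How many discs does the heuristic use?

6

Sorted descending: 800, 650, 600, 600, 600, 600, 300, 250, 100, 100.
  800 → disc 1 (new)  [load 800/1050]
  650 → disc 2 (new)  [load 650/1050]
  600 → disc 3 (new)  [load 600/1050]
  600 → disc 4 (new)  [load 600/1050]
  600 → disc 5 (new)  [load 600/1050]
  600 → disc 6 (new)  [load 600/1050]
  300 → disc 2  [load 950/1050]
  250 → disc 1  [load 1050/1050]
  100 → disc 2  [load 1050/1050]
  100 → disc 3  [load 700/1050]
6 discs opened.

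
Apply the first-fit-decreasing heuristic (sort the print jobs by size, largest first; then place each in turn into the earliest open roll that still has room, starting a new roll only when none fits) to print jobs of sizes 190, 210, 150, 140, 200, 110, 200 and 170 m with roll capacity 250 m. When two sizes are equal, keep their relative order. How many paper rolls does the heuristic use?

Sorted descending: 210, 200, 200, 190, 170, 150, 140, 110.
  210 → roll 1 (new)  [load 210/250]
  200 → roll 2 (new)  [load 200/250]
  200 → roll 3 (new)  [load 200/250]
  190 → roll 4 (new)  [load 190/250]
  170 → roll 5 (new)  [load 170/250]
  150 → roll 6 (new)  [load 150/250]
  140 → roll 7 (new)  [load 140/250]
  110 → roll 7  [load 250/250]
7 paper rolls opened.

7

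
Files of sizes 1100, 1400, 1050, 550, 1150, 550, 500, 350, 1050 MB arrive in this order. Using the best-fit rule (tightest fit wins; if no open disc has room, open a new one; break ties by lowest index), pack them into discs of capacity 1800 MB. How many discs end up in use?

  1100 → disc 1 (new)  [load 1100/1800]
  1400 → disc 2 (new)  [load 1400/1800]
  1050 → disc 3 (new)  [load 1050/1800]
  550 → disc 1  [load 1650/1800]
  1150 → disc 4 (new)  [load 1150/1800]
  550 → disc 4  [load 1700/1800]
  500 → disc 3  [load 1550/1800]
  350 → disc 2  [load 1750/1800]
  1050 → disc 5 (new)  [load 1050/1800]
5 discs opened.

5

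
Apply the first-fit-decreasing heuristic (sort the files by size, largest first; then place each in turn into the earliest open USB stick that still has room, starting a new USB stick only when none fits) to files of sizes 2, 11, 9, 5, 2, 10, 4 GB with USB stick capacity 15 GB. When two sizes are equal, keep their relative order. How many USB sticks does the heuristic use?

3

Sorted descending: 11, 10, 9, 5, 4, 2, 2.
  11 → USB stick 1 (new)  [load 11/15]
  10 → USB stick 2 (new)  [load 10/15]
  9 → USB stick 3 (new)  [load 9/15]
  5 → USB stick 2  [load 15/15]
  4 → USB stick 1  [load 15/15]
  2 → USB stick 3  [load 11/15]
  2 → USB stick 3  [load 13/15]
3 USB sticks opened.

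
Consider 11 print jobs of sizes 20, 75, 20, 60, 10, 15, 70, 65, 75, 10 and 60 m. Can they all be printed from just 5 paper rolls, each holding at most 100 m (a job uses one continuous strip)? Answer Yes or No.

No

Total = 480 m; ⌈480/100⌉ = 5.
6 print jobs each exceed half the capacity and cannot share a roll, forcing at least 6 paper rolls.
At least 6 paper rolls are required, but only 5 are allowed.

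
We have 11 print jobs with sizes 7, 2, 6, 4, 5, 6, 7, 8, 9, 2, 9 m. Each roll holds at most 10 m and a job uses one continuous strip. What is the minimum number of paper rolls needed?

Total = 9 + 9 + 8 + 7 + 7 + 6 + 6 + 5 + 4 + 2 + 2 = 65 m.
Lower bound: ⌈65/10⌉ = 7 paper rolls.
A packing using 8 paper rolls:
  roll 1: 9 = 9
  roll 2: 9 = 9
  roll 3: 8 + 2 = 10
  roll 4: 7 + 2 = 9
  roll 5: 7 = 7
  roll 6: 6 + 4 = 10
  roll 7: 6 = 6
  roll 8: 5 = 5
No arrangement into 7 paper rolls stays within capacity, so 8 is optimal.

8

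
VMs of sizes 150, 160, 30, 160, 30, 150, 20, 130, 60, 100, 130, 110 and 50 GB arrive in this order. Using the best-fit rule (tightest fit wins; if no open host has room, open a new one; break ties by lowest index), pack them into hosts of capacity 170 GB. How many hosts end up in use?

9

  150 → host 1 (new)  [load 150/170]
  160 → host 2 (new)  [load 160/170]
  30 → host 3 (new)  [load 30/170]
  160 → host 4 (new)  [load 160/170]
  30 → host 3  [load 60/170]
  150 → host 5 (new)  [load 150/170]
  20 → host 1  [load 170/170]
  130 → host 6 (new)  [load 130/170]
  60 → host 3  [load 120/170]
  100 → host 7 (new)  [load 100/170]
  130 → host 8 (new)  [load 130/170]
  110 → host 9 (new)  [load 110/170]
  50 → host 3  [load 170/170]
9 hosts opened.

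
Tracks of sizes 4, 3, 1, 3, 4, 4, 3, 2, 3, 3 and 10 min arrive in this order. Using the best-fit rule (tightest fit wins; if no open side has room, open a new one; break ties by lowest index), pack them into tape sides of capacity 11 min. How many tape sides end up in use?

4

  4 → side 1 (new)  [load 4/11]
  3 → side 1  [load 7/11]
  1 → side 1  [load 8/11]
  3 → side 1  [load 11/11]
  4 → side 2 (new)  [load 4/11]
  4 → side 2  [load 8/11]
  3 → side 2  [load 11/11]
  2 → side 3 (new)  [load 2/11]
  3 → side 3  [load 5/11]
  3 → side 3  [load 8/11]
  10 → side 4 (new)  [load 10/11]
4 tape sides opened.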